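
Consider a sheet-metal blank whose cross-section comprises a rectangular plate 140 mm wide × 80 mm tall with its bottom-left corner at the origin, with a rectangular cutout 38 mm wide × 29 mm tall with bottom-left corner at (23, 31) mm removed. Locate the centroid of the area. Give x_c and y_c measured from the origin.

plate: A = 140 × 80 = 11200.00, centroid at (70.00, 40.00).
hole: A = −(38 × 29) = -1102.00, centroid at (42.00, 45.50).
ΣA = 10098.00 mm², ΣAx_c = 737716.00 mm³, ΣAy_c = 397859.00 mm³.
x_c = 737716.00/10098.00 = 73.06 mm; y_c = 397859.00/10098.00 = 39.40 mm.

x_c = 73.06 mm, y_c = 39.40 mm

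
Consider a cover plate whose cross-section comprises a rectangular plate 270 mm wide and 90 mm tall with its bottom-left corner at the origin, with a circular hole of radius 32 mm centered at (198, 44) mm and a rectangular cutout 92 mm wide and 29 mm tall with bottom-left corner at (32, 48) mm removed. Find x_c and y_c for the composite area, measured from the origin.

x_c = 132.25 mm, y_c = 42.64 mm

plate: A = 270 × 90 = 24300.00, centroid at (135.00, 45.00).
hole 1: A = −π·32² = -3216.99, centroid at (198.00, 44.00).
hole 2: A = −(92 × 29) = -2668.00, centroid at (78.00, 62.50).
ΣA = 18415.01 mm², ΣAx_c = 2435431.81 mm³, ΣAy_c = 785202.40 mm³.
x_c = 2435431.81/18415.01 = 132.25 mm; y_c = 785202.40/18415.01 = 42.64 mm.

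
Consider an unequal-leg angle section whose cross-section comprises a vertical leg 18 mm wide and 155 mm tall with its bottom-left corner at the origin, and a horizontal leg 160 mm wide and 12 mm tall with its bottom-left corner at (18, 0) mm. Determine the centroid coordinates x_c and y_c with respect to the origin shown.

Part | A | x̄ᵢ | ȳᵢ | A·x̄ᵢ | A·ȳᵢ
vertical leg | 2790.00 | 9.00 | 77.50 | 25110.00 | 216225.00
horizontal leg | 1920.00 | 98.00 | 6.00 | 188160.00 | 11520.00
Σ | 4710.00 |  |  | 213270.00 | 227745.00
x_c = 213270.00 / 4710.00 = 45.28 mm
y_c = 227745.00 / 4710.00 = 48.35 mm

x_c = 45.28 mm, y_c = 48.35 mm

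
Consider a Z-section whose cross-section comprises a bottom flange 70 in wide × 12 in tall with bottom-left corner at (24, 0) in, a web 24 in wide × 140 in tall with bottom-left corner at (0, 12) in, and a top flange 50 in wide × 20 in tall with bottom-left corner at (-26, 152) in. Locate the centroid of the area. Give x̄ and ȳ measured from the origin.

Part | A | x̄ᵢ | ȳᵢ | A·x̄ᵢ | A·ȳᵢ
bottom flange | 840.00 | 59.00 | 6.00 | 49560.00 | 5040.00
web | 3360.00 | 12.00 | 82.00 | 40320.00 | 275520.00
top flange | 1000.00 | -1.00 | 162.00 | -1000.00 | 162000.00
Σ | 5200.00 |  |  | 88880.00 | 442560.00
x̄ = 88880.00 / 5200.00 = 17.09 in
ȳ = 442560.00 / 5200.00 = 85.11 in

x̄ = 17.09 in, ȳ = 85.11 in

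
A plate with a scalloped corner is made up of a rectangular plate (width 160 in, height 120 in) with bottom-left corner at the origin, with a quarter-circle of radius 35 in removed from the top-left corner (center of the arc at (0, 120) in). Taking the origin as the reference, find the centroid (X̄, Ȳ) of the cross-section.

X̄ = 83.44 in, Ȳ = 57.62 in

plate: A = 160 × 120 = 19200.00, centroid at (80.00, 60.00).
removed quarter-circle: A = −¼π·35² = -962.11, centroid at (14.85, 105.15).
ΣA = 18237.89 in²
ΣAX̄ = (19200.00)(80.00) + (-962.11)(14.85) = 1521708.33 in³
ΣAȲ = (19200.00)(60.00) + (-962.11)(105.15) = 1050838.14 in³
X̄ = 1521708.33 / 18237.89 = 83.44 in
Ȳ = 1050838.14 / 18237.89 = 57.62 in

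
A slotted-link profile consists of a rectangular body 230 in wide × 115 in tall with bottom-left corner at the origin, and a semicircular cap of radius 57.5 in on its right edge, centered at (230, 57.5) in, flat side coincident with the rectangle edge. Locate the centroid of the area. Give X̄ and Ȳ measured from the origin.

X̄ = 137.88 in, Ȳ = 57.50 in

Part | A | x̄ᵢ | ȳᵢ | A·x̄ᵢ | A·ȳᵢ
rectangular body | 26450.00 | 115.00 | 57.50 | 3041750.00 | 1520875.00
semicircular end | 5193.45 | 254.40 | 57.50 | 1321232.02 | 298623.11
Σ | 31643.45 |  |  | 4362982.02 | 1819498.11
X̄ = 4362982.02 / 31643.45 = 137.88 in
Ȳ = 1819498.11 / 31643.45 = 57.50 in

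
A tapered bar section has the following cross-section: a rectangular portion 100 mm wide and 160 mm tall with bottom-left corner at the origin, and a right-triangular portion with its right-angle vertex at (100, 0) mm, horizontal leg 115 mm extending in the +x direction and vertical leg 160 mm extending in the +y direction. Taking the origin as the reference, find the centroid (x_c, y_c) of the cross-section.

rectangular portion: A = 100 × 160 = 16000.00, centroid at (50.00, 80.00).
triangular portion: A = ½·115·160 = 9200.00, centroid at (138.33, 53.33).
ΣA = 25200.00 mm²
ΣAx_c = (16000.00)(50.00) + (9200.00)(138.33) = 2072666.67 mm³
ΣAy_c = (16000.00)(80.00) + (9200.00)(53.33) = 1770666.67 mm³
x_c = 2072666.67 / 25200.00 = 82.25 mm
y_c = 1770666.67 / 25200.00 = 70.26 mm

x_c = 82.25 mm, y_c = 70.26 mm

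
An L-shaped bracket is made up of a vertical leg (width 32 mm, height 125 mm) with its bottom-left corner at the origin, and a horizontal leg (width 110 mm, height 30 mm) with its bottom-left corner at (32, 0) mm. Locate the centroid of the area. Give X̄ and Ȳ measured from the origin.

vertical leg: A = 32 × 125 = 4000.00, centroid at (16.00, 62.50).
horizontal leg: A = 110 × 30 = 3300.00, centroid at (87.00, 15.00).
ΣA = 7300.00 mm²
ΣAX̄ = (4000.00)(16.00) + (3300.00)(87.00) = 351100.00 mm³
ΣAȲ = (4000.00)(62.50) + (3300.00)(15.00) = 299500.00 mm³
X̄ = 351100.00 / 7300.00 = 48.10 mm
Ȳ = 299500.00 / 7300.00 = 41.03 mm

X̄ = 48.10 mm, Ȳ = 41.03 mm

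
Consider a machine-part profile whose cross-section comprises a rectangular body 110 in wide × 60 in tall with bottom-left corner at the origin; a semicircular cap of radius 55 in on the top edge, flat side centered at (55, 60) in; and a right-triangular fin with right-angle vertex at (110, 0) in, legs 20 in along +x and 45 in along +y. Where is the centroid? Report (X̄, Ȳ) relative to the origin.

X̄ = 57.35 in, Ȳ = 50.91 in

rectangular body: A = 110 × 60 = 6600.00, centroid at (55.00, 30.00).
semicircular top: A = ½π·55² = 4751.66, centroid at (55.00, 83.34).
triangular fin: A = ½·20·45 = 450.00, centroid at (116.67, 15.00).
ΣA = 11801.66 in²
ΣAX̄ = (6600.00)(55.00) + (4751.66)(55.00) + (450.00)(116.67) = 676841.24 in³
ΣAȲ = (6600.00)(30.00) + (4751.66)(83.34) + (450.00)(15.00) = 600766.20 in³
X̄ = 676841.24 / 11801.66 = 57.35 in
Ȳ = 600766.20 / 11801.66 = 50.91 in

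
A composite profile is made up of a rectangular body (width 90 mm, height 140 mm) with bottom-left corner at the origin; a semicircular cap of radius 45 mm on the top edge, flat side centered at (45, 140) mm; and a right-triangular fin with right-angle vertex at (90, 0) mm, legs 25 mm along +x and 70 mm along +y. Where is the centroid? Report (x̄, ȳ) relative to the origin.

x̄ = 47.80 mm, ȳ = 84.56 mm

rectangular body: A = 90 × 140 = 12600.00, centroid at (45.00, 70.00).
semicircular top: A = ½π·45² = 3180.86, centroid at (45.00, 159.10).
triangular fin: A = ½·25·70 = 875.00, centroid at (98.33, 23.33).
ΣA = 16655.86 mm²
ΣAx̄ = (12600.00)(45.00) + (3180.86)(45.00) + (875.00)(98.33) = 796180.48 mm³
ΣAȳ = (12600.00)(70.00) + (3180.86)(159.10) + (875.00)(23.33) = 1408487.43 mm³
x̄ = 796180.48 / 16655.86 = 47.80 mm
ȳ = 1408487.43 / 16655.86 = 84.56 mm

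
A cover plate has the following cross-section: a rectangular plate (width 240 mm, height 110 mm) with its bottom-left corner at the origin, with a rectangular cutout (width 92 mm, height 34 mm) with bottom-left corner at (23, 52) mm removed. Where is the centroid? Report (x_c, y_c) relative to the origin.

Part | A | x̄ᵢ | ȳᵢ | A·x̄ᵢ | A·ȳᵢ
plate | 26400.00 | 120.00 | 55.00 | 3168000.00 | 1452000.00
hole | -3128.00 | 69.00 | 69.00 | -215832.00 | -215832.00
Σ | 23272.00 |  |  | 2952168.00 | 1236168.00
x_c = 2952168.00 / 23272.00 = 126.85 mm
y_c = 1236168.00 / 23272.00 = 53.12 mm

x_c = 126.85 mm, y_c = 53.12 mm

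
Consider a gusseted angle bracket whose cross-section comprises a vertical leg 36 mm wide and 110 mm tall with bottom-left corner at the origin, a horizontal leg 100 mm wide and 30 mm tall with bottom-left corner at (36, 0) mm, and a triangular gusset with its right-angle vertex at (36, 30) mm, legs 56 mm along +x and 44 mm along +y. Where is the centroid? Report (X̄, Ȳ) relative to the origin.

X̄ = 48.42 mm, Ȳ = 38.80 mm

Part | A | x̄ᵢ | ȳᵢ | A·x̄ᵢ | A·ȳᵢ
vertical leg | 3960.00 | 18.00 | 55.00 | 71280.00 | 217800.00
horizontal leg | 3000.00 | 86.00 | 15.00 | 258000.00 | 45000.00
gusset | 1232.00 | 54.67 | 44.67 | 67349.33 | 55029.33
Σ | 8192.00 |  |  | 396629.33 | 317829.33
X̄ = 396629.33 / 8192.00 = 48.42 mm
Ȳ = 317829.33 / 8192.00 = 38.80 mm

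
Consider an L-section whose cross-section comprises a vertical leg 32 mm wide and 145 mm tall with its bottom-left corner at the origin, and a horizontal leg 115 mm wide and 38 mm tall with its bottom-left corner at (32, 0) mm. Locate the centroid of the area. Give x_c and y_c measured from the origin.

x_c = 51.65 mm, y_c = 46.55 mm

Part | A | x̄ᵢ | ȳᵢ | A·x̄ᵢ | A·ȳᵢ
vertical leg | 4640.00 | 16.00 | 72.50 | 74240.00 | 336400.00
horizontal leg | 4370.00 | 89.50 | 19.00 | 391115.00 | 83030.00
Σ | 9010.00 |  |  | 465355.00 | 419430.00
x_c = 465355.00 / 9010.00 = 51.65 mm
y_c = 419430.00 / 9010.00 = 46.55 mm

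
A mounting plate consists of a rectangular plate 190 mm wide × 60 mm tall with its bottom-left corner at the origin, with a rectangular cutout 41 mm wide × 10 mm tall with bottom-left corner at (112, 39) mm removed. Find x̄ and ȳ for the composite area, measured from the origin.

plate: A = 190 × 60 = 11400.00, centroid at (95.00, 30.00).
hole: A = −(41 × 10) = -410.00, centroid at (132.50, 44.00).
ΣA = 10990.00 mm², ΣAx̄ = 1028675.00 mm³, ΣAȳ = 323960.00 mm³.
x̄ = 1028675.00/10990.00 = 93.60 mm; ȳ = 323960.00/10990.00 = 29.48 mm.

x̄ = 93.60 mm, ȳ = 29.48 mm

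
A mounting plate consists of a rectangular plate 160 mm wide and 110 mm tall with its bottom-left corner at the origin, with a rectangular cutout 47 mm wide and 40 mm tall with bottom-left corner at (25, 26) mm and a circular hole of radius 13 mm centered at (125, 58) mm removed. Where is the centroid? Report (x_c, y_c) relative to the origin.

x_c = 82.33 mm, y_c = 56.01 mm

plate: A = 160 × 110 = 17600.00, centroid at (80.00, 55.00).
hole 1: A = −(47 × 40) = -1880.00, centroid at (48.50, 46.00).
hole 2: A = −π·13² = -530.93, centroid at (125.00, 58.00).
ΣA = 15189.07 mm²
ΣAx_c = (17600.00)(80.00) + (-1880.00)(48.50) + (-530.93)(125.00) = 1250453.86 mm³
ΣAy_c = (17600.00)(55.00) + (-1880.00)(46.00) + (-530.93)(58.00) = 850726.11 mm³
x_c = 1250453.86 / 15189.07 = 82.33 mm
y_c = 850726.11 / 15189.07 = 56.01 mm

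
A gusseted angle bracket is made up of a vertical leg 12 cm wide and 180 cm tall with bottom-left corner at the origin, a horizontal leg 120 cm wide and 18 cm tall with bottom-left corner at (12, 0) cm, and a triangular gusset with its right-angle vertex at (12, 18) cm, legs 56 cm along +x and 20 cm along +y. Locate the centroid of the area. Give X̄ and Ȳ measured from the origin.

X̄ = 38.04 cm, Ȳ = 46.65 cm

vertical leg: A = 12 × 180 = 2160.00, centroid at (6.00, 90.00).
horizontal leg: A = 120 × 18 = 2160.00, centroid at (72.00, 9.00).
gusset: A = ½·56·20 = 560.00, centroid at (30.67, 24.67).
ΣA = 4880.00 cm²
ΣAX̄ = (2160.00)(6.00) + (2160.00)(72.00) + (560.00)(30.67) = 185653.33 cm³
ΣAȲ = (2160.00)(90.00) + (2160.00)(9.00) + (560.00)(24.67) = 227653.33 cm³
X̄ = 185653.33 / 4880.00 = 38.04 cm
Ȳ = 227653.33 / 4880.00 = 46.65 cm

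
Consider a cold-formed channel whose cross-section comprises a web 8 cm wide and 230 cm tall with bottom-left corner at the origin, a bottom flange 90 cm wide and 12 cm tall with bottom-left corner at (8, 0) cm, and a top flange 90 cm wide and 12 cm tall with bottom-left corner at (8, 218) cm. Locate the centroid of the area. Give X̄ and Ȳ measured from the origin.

X̄ = 30.46 cm, Ȳ = 115.00 cm

Part | A | x̄ᵢ | ȳᵢ | A·x̄ᵢ | A·ȳᵢ
web | 1840.00 | 4.00 | 115.00 | 7360.00 | 211600.00
bottom flange | 1080.00 | 53.00 | 6.00 | 57240.00 | 6480.00
top flange | 1080.00 | 53.00 | 224.00 | 57240.00 | 241920.00
Σ | 4000.00 |  |  | 121840.00 | 460000.00
X̄ = 121840.00 / 4000.00 = 30.46 cm
Ȳ = 460000.00 / 4000.00 = 115.00 cm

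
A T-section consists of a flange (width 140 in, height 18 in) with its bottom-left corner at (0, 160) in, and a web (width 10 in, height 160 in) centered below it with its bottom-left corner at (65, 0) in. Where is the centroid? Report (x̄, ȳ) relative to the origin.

Part | A | x̄ᵢ | ȳᵢ | A·x̄ᵢ | A·ȳᵢ
web | 1600.00 | 70.00 | 80.00 | 112000.00 | 128000.00
flange | 2520.00 | 70.00 | 169.00 | 176400.00 | 425880.00
Σ | 4120.00 |  |  | 288400.00 | 553880.00
x̄ = 288400.00 / 4120.00 = 70.00 in
ȳ = 553880.00 / 4120.00 = 134.44 in

x̄ = 70.00 in, ȳ = 134.44 in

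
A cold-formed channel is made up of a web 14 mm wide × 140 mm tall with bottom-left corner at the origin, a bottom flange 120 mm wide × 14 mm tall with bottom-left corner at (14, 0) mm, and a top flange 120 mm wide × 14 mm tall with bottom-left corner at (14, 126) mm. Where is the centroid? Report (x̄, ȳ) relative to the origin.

x̄ = 49.32 mm, ȳ = 70.00 mm

Part | A | x̄ᵢ | ȳᵢ | A·x̄ᵢ | A·ȳᵢ
web | 1960.00 | 7.00 | 70.00 | 13720.00 | 137200.00
bottom flange | 1680.00 | 74.00 | 7.00 | 124320.00 | 11760.00
top flange | 1680.00 | 74.00 | 133.00 | 124320.00 | 223440.00
Σ | 5320.00 |  |  | 262360.00 | 372400.00
x̄ = 262360.00 / 5320.00 = 49.32 mm
ȳ = 372400.00 / 5320.00 = 70.00 mm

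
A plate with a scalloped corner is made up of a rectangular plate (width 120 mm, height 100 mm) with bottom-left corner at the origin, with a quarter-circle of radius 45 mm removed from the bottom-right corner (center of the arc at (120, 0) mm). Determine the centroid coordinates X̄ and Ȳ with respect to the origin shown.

X̄ = 53.75 mm, Ȳ = 54.72 mm

plate: A = 120 × 100 = 12000.00, centroid at (60.00, 50.00).
removed quarter-circle: A = −¼π·45² = -1590.43, centroid at (100.90, 19.10).
ΣA = 10409.57 mm²
ΣAX̄ = (12000.00)(60.00) + (-1590.43)(100.90) = 559523.25 mm³
ΣAȲ = (12000.00)(50.00) + (-1590.43)(19.10) = 569625.00 mm³
X̄ = 559523.25 / 10409.57 = 53.75 mm
Ȳ = 569625.00 / 10409.57 = 54.72 mm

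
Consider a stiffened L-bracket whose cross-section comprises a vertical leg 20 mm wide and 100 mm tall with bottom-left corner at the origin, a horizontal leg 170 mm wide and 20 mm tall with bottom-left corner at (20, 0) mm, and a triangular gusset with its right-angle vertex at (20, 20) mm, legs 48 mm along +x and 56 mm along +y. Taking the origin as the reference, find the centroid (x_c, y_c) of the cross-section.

vertical leg: A = 20 × 100 = 2000.00, centroid at (10.00, 50.00).
horizontal leg: A = 170 × 20 = 3400.00, centroid at (105.00, 10.00).
gusset: A = ½·48·56 = 1344.00, centroid at (36.00, 38.67).
ΣA = 6744.00 mm², ΣAx_c = 425384.00 mm³, ΣAy_c = 185968.00 mm³.
x_c = 425384.00/6744.00 = 63.08 mm; y_c = 185968.00/6744.00 = 27.58 mm.

x_c = 63.08 mm, y_c = 27.58 mm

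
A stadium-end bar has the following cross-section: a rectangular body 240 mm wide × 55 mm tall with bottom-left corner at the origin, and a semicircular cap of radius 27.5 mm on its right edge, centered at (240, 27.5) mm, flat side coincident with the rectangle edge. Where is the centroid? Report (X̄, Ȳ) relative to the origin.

X̄ = 130.87 mm, Ȳ = 27.50 mm

rectangular body: A = 240 × 55 = 13200.00, centroid at (120.00, 27.50).
semicircular end: A = ½π·27.5² = 1187.91, centroid at (251.67, 27.50).
ΣA = 14387.91 mm², ΣAX̄ = 1882964.12 mm³, ΣAȲ = 395667.65 mm³.
X̄ = 1882964.12/14387.91 = 130.87 mm; Ȳ = 395667.65/14387.91 = 27.50 mm.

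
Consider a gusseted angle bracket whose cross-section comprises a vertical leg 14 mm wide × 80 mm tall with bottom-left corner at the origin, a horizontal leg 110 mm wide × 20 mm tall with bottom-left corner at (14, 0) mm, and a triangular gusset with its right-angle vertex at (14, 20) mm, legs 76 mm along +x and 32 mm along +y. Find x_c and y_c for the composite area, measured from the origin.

vertical leg: A = 14 × 80 = 1120.00, centroid at (7.00, 40.00).
horizontal leg: A = 110 × 20 = 2200.00, centroid at (69.00, 10.00).
gusset: A = ½·76·32 = 1216.00, centroid at (39.33, 30.67).
ΣA = 4536.00 mm², ΣAx_c = 207469.33 mm³, ΣAy_c = 104090.67 mm³.
x_c = 207469.33/4536.00 = 45.74 mm; y_c = 104090.67/4536.00 = 22.95 mm.

x_c = 45.74 mm, y_c = 22.95 mm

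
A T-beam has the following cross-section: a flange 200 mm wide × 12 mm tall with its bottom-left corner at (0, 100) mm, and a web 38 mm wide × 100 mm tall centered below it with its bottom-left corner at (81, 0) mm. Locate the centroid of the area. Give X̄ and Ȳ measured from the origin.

X̄ = 100.00 mm, Ȳ = 71.68 mm

Part | A | x̄ᵢ | ȳᵢ | A·x̄ᵢ | A·ȳᵢ
web | 3800.00 | 100.00 | 50.00 | 380000.00 | 190000.00
flange | 2400.00 | 100.00 | 106.00 | 240000.00 | 254400.00
Σ | 6200.00 |  |  | 620000.00 | 444400.00
X̄ = 620000.00 / 6200.00 = 100.00 mm
Ȳ = 444400.00 / 6200.00 = 71.68 mm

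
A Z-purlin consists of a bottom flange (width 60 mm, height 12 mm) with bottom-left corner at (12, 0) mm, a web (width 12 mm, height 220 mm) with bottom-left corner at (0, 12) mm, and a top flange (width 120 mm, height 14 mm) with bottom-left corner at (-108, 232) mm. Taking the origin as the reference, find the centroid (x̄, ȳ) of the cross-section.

x̄ = -6.86 mm, ȳ = 144.43 mm

bottom flange: A = 60 × 12 = 720.00, centroid at (42.00, 6.00).
web: A = 12 × 220 = 2640.00, centroid at (6.00, 122.00).
top flange: A = 120 × 14 = 1680.00, centroid at (-48.00, 239.00).
ΣA = 5040.00 mm²
ΣAx̄ = (720.00)(42.00) + (2640.00)(6.00) + (1680.00)(-48.00) = -34560.00 mm³
ΣAȳ = (720.00)(6.00) + (2640.00)(122.00) + (1680.00)(239.00) = 727920.00 mm³
x̄ = -34560.00 / 5040.00 = -6.86 mm
ȳ = 727920.00 / 5040.00 = 144.43 mm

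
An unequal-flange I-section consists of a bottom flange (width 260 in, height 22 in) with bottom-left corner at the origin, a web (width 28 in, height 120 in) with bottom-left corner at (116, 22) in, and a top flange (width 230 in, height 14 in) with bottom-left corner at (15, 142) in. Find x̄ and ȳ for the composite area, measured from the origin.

x̄ = 130.00 in, ȳ = 66.52 in

bottom flange: A = 260 × 22 = 5720.00, centroid at (130.00, 11.00).
web: A = 28 × 120 = 3360.00, centroid at (130.00, 82.00).
top flange: A = 230 × 14 = 3220.00, centroid at (130.00, 149.00).
ΣA = 12300.00 in², ΣAx̄ = 1599000.00 in³, ΣAȳ = 818220.00 in³.
x̄ = 1599000.00/12300.00 = 130.00 in; ȳ = 818220.00/12300.00 = 66.52 in.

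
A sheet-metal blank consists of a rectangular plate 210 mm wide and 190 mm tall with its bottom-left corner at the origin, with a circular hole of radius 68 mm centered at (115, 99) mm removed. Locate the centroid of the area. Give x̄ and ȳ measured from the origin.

x̄ = 99.27 mm, ȳ = 92.71 mm

plate: A = 210 × 190 = 39900.00, centroid at (105.00, 95.00).
hole: A = −π·68² = -14526.72, centroid at (115.00, 99.00).
ΣA = 25373.28 mm², ΣAx̄ = 2518926.69 mm³, ΣAȳ = 2352354.28 mm³.
x̄ = 2518926.69/25373.28 = 99.27 mm; ȳ = 2352354.28/25373.28 = 92.71 mm.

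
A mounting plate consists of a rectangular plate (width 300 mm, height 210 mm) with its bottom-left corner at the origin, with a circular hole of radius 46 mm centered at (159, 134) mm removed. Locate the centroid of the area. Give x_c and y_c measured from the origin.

plate: A = 300 × 210 = 63000.00, centroid at (150.00, 105.00).
hole: A = −π·46² = -6647.61, centroid at (159.00, 134.00).
ΣA = 56352.39 mm², ΣAx_c = 8393030.00 mm³, ΣAy_c = 5724220.25 mm³.
x_c = 8393030.00/56352.39 = 148.94 mm; y_c = 5724220.25/56352.39 = 101.58 mm.

x_c = 148.94 mm, y_c = 101.58 mm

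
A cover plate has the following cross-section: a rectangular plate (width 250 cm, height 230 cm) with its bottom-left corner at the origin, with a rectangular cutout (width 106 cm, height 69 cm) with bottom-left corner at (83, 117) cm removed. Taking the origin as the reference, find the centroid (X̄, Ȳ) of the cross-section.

plate: A = 250 × 230 = 57500.00, centroid at (125.00, 115.00).
hole: A = −(106 × 69) = -7314.00, centroid at (136.00, 151.50).
ΣA = 50186.00 cm², ΣAX̄ = 6192796.00 cm³, ΣAȲ = 5504429.00 cm³.
X̄ = 6192796.00/50186.00 = 123.40 cm; Ȳ = 5504429.00/50186.00 = 109.68 cm.

X̄ = 123.40 cm, Ȳ = 109.68 cm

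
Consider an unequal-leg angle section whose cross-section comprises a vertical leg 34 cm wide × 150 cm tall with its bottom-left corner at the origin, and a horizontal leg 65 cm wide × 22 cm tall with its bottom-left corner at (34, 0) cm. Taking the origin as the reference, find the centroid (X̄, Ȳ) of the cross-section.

vertical leg: A = 34 × 150 = 5100.00, centroid at (17.00, 75.00).
horizontal leg: A = 65 × 22 = 1430.00, centroid at (66.50, 11.00).
ΣA = 6530.00 cm²
ΣAX̄ = (5100.00)(17.00) + (1430.00)(66.50) = 181795.00 cm³
ΣAȲ = (5100.00)(75.00) + (1430.00)(11.00) = 398230.00 cm³
X̄ = 181795.00 / 6530.00 = 27.84 cm
Ȳ = 398230.00 / 6530.00 = 60.98 cm

X̄ = 27.84 cm, Ȳ = 60.98 cm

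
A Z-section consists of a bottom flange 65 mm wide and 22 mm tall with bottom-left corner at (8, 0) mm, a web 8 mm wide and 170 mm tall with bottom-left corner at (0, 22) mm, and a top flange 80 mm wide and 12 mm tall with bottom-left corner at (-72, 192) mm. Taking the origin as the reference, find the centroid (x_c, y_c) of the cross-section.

x_c = 8.70 mm, y_c = 93.69 mm

Part | A | x̄ᵢ | ȳᵢ | A·x̄ᵢ | A·ȳᵢ
bottom flange | 1430.00 | 40.50 | 11.00 | 57915.00 | 15730.00
web | 1360.00 | 4.00 | 107.00 | 5440.00 | 145520.00
top flange | 960.00 | -32.00 | 198.00 | -30720.00 | 190080.00
Σ | 3750.00 |  |  | 32635.00 | 351330.00
x_c = 32635.00 / 3750.00 = 8.70 mm
y_c = 351330.00 / 3750.00 = 93.69 mm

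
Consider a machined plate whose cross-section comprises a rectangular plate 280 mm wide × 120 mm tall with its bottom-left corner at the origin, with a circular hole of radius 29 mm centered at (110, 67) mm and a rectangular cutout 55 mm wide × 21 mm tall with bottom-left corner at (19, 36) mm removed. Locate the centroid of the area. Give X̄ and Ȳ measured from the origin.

X̄ = 146.28 mm, Ȳ = 59.90 mm

Part | A | x̄ᵢ | ȳᵢ | A·x̄ᵢ | A·ȳᵢ
plate | 33600.00 | 140.00 | 60.00 | 4704000.00 | 2016000.00
hole 1 | -2642.08 | 110.00 | 67.00 | -290628.74 | -177019.32
hole 2 | -1155.00 | 46.50 | 46.50 | -53707.50 | -53707.50
Σ | 29802.92 |  |  | 4359663.76 | 1785273.18
X̄ = 4359663.76 / 29802.92 = 146.28 mm
Ȳ = 1785273.18 / 29802.92 = 59.90 mm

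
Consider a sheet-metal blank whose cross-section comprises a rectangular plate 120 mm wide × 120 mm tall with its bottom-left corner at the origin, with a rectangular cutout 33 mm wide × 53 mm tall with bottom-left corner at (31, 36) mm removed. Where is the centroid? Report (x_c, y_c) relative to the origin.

x_c = 61.73 mm, y_c = 59.65 mm

Part | A | x̄ᵢ | ȳᵢ | A·x̄ᵢ | A·ȳᵢ
plate | 14400.00 | 60.00 | 60.00 | 864000.00 | 864000.00
hole | -1749.00 | 47.50 | 62.50 | -83077.50 | -109312.50
Σ | 12651.00 |  |  | 780922.50 | 754687.50
x_c = 780922.50 / 12651.00 = 61.73 mm
y_c = 754687.50 / 12651.00 = 59.65 mm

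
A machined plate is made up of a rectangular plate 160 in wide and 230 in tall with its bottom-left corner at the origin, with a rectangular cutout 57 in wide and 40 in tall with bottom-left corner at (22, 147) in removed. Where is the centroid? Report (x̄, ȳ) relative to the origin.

x̄ = 81.95 in, ȳ = 111.57 in

Part | A | x̄ᵢ | ȳᵢ | A·x̄ᵢ | A·ȳᵢ
plate | 36800.00 | 80.00 | 115.00 | 2944000.00 | 4232000.00
hole | -2280.00 | 50.50 | 167.00 | -115140.00 | -380760.00
Σ | 34520.00 |  |  | 2828860.00 | 3851240.00
x̄ = 2828860.00 / 34520.00 = 81.95 in
ȳ = 3851240.00 / 34520.00 = 111.57 in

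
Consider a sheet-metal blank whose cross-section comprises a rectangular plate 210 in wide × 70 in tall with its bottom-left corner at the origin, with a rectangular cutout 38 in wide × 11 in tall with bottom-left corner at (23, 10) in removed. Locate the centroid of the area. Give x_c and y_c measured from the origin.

x_c = 106.84 in, y_c = 35.57 in

plate: A = 210 × 70 = 14700.00, centroid at (105.00, 35.00).
hole: A = −(38 × 11) = -418.00, centroid at (42.00, 15.50).
ΣA = 14282.00 in²
ΣAx_c = (14700.00)(105.00) + (-418.00)(42.00) = 1525944.00 in³
ΣAy_c = (14700.00)(35.00) + (-418.00)(15.50) = 508021.00 in³
x_c = 1525944.00 / 14282.00 = 106.84 in
y_c = 508021.00 / 14282.00 = 35.57 in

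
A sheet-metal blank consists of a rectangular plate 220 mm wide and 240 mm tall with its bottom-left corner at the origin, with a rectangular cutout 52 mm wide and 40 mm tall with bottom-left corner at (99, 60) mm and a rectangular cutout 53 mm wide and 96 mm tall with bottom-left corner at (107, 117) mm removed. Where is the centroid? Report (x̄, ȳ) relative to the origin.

x̄ = 106.70 mm, ȳ = 116.81 mm

plate: A = 220 × 240 = 52800.00, centroid at (110.00, 120.00).
hole 1: A = −(52 × 40) = -2080.00, centroid at (125.00, 80.00).
hole 2: A = −(53 × 96) = -5088.00, centroid at (133.50, 165.00).
ΣA = 45632.00 mm², ΣAx̄ = 4868752.00 mm³, ΣAȳ = 5330080.00 mm³.
x̄ = 4868752.00/45632.00 = 106.70 mm; ȳ = 5330080.00/45632.00 = 116.81 mm.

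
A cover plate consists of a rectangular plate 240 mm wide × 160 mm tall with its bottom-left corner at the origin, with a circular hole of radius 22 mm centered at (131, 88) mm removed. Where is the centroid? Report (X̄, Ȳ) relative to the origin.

Part | A | x̄ᵢ | ȳᵢ | A·x̄ᵢ | A·ȳᵢ
plate | 38400.00 | 120.00 | 80.00 | 4608000.00 | 3072000.00
hole | -1520.53 | 131.00 | 88.00 | -199189.54 | -133806.71
Σ | 36879.47 |  |  | 4408810.46 | 2938193.29
X̄ = 4408810.46 / 36879.47 = 119.55 mm
Ȳ = 2938193.29 / 36879.47 = 79.67 mm

X̄ = 119.55 mm, Ȳ = 79.67 mm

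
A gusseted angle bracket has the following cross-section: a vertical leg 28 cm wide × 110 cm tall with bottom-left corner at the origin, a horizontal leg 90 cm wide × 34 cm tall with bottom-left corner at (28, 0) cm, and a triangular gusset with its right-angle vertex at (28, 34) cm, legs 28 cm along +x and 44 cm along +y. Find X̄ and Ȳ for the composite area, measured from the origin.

X̄ = 42.85 cm, Ȳ = 37.21 cm

Part | A | x̄ᵢ | ȳᵢ | A·x̄ᵢ | A·ȳᵢ
vertical leg | 3080.00 | 14.00 | 55.00 | 43120.00 | 169400.00
horizontal leg | 3060.00 | 73.00 | 17.00 | 223380.00 | 52020.00
gusset | 616.00 | 37.33 | 48.67 | 22997.33 | 29978.67
Σ | 6756.00 |  |  | 289497.33 | 251398.67
X̄ = 289497.33 / 6756.00 = 42.85 cm
Ȳ = 251398.67 / 6756.00 = 37.21 cm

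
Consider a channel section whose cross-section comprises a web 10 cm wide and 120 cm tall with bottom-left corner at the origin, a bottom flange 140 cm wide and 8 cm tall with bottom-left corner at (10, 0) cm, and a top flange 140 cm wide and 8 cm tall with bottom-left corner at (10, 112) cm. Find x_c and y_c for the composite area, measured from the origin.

Part | A | x̄ᵢ | ȳᵢ | A·x̄ᵢ | A·ȳᵢ
web | 1200.00 | 5.00 | 60.00 | 6000.00 | 72000.00
bottom flange | 1120.00 | 80.00 | 4.00 | 89600.00 | 4480.00
top flange | 1120.00 | 80.00 | 116.00 | 89600.00 | 129920.00
Σ | 3440.00 |  |  | 185200.00 | 206400.00
x_c = 185200.00 / 3440.00 = 53.84 cm
y_c = 206400.00 / 3440.00 = 60.00 cm

x_c = 53.84 cm, y_c = 60.00 cm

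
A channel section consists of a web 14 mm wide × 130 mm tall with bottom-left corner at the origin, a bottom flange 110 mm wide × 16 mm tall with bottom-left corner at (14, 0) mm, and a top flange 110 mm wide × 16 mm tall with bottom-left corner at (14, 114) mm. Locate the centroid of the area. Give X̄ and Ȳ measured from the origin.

X̄ = 47.87 mm, Ȳ = 65.00 mm

Part | A | x̄ᵢ | ȳᵢ | A·x̄ᵢ | A·ȳᵢ
web | 1820.00 | 7.00 | 65.00 | 12740.00 | 118300.00
bottom flange | 1760.00 | 69.00 | 8.00 | 121440.00 | 14080.00
top flange | 1760.00 | 69.00 | 122.00 | 121440.00 | 214720.00
Σ | 5340.00 |  |  | 255620.00 | 347100.00
X̄ = 255620.00 / 5340.00 = 47.87 mm
Ȳ = 347100.00 / 5340.00 = 65.00 mm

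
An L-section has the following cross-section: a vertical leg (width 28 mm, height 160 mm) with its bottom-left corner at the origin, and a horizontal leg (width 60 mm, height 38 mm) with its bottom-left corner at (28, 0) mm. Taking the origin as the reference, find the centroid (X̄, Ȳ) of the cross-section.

X̄ = 28.84 mm, Ȳ = 59.43 mm

Part | A | x̄ᵢ | ȳᵢ | A·x̄ᵢ | A·ȳᵢ
vertical leg | 4480.00 | 14.00 | 80.00 | 62720.00 | 358400.00
horizontal leg | 2280.00 | 58.00 | 19.00 | 132240.00 | 43320.00
Σ | 6760.00 |  |  | 194960.00 | 401720.00
X̄ = 194960.00 / 6760.00 = 28.84 mm
Ȳ = 401720.00 / 6760.00 = 59.43 mm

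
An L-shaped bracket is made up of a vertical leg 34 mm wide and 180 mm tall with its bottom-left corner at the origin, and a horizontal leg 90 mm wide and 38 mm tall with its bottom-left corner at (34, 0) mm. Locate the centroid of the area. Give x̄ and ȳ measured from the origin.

x̄ = 39.23 mm, ȳ = 64.55 mm

vertical leg: A = 34 × 180 = 6120.00, centroid at (17.00, 90.00).
horizontal leg: A = 90 × 38 = 3420.00, centroid at (79.00, 19.00).
ΣA = 9540.00 mm²
ΣAx̄ = (6120.00)(17.00) + (3420.00)(79.00) = 374220.00 mm³
ΣAȳ = (6120.00)(90.00) + (3420.00)(19.00) = 615780.00 mm³
x̄ = 374220.00 / 9540.00 = 39.23 mm
ȳ = 615780.00 / 9540.00 = 64.55 mm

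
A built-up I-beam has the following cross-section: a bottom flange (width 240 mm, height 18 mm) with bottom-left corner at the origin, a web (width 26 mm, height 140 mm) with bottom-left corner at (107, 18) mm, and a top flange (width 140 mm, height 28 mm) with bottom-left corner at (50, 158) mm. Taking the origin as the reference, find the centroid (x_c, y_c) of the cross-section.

x_c = 120.00 mm, y_c = 86.99 mm

bottom flange: A = 240 × 18 = 4320.00, centroid at (120.00, 9.00).
web: A = 26 × 140 = 3640.00, centroid at (120.00, 88.00).
top flange: A = 140 × 28 = 3920.00, centroid at (120.00, 172.00).
ΣA = 11880.00 mm², ΣAx_c = 1425600.00 mm³, ΣAy_c = 1033440.00 mm³.
x_c = 1425600.00/11880.00 = 120.00 mm; y_c = 1033440.00/11880.00 = 86.99 mm.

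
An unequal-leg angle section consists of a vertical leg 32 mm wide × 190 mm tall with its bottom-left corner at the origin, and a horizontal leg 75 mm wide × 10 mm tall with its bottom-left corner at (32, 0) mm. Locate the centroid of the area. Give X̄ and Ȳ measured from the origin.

X̄ = 21.87 mm, Ȳ = 85.12 mm

Part | A | x̄ᵢ | ȳᵢ | A·x̄ᵢ | A·ȳᵢ
vertical leg | 6080.00 | 16.00 | 95.00 | 97280.00 | 577600.00
horizontal leg | 750.00 | 69.50 | 5.00 | 52125.00 | 3750.00
Σ | 6830.00 |  |  | 149405.00 | 581350.00
X̄ = 149405.00 / 6830.00 = 21.87 mm
Ȳ = 581350.00 / 6830.00 = 85.12 mm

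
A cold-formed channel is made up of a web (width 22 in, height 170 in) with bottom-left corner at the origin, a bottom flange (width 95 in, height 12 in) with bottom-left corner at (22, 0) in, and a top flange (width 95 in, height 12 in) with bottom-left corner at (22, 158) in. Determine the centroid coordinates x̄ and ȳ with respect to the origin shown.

web: A = 22 × 170 = 3740.00, centroid at (11.00, 85.00).
bottom flange: A = 95 × 12 = 1140.00, centroid at (69.50, 6.00).
top flange: A = 95 × 12 = 1140.00, centroid at (69.50, 164.00).
ΣA = 6020.00 in², ΣAx̄ = 199600.00 in³, ΣAȳ = 511700.00 in³.
x̄ = 199600.00/6020.00 = 33.16 in; ȳ = 511700.00/6020.00 = 85.00 in.

x̄ = 33.16 in, ȳ = 85.00 in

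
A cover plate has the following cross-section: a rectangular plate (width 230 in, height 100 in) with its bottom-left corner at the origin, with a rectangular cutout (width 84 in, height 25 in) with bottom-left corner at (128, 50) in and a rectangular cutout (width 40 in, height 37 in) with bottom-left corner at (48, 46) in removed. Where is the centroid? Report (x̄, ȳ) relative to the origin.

plate: A = 230 × 100 = 23000.00, centroid at (115.00, 50.00).
hole 1: A = −(84 × 25) = -2100.00, centroid at (170.00, 62.50).
hole 2: A = −(40 × 37) = -1480.00, centroid at (68.00, 64.50).
ΣA = 19420.00 in², ΣAx̄ = 2187360.00 in³, ΣAȳ = 923290.00 in³.
x̄ = 2187360.00/19420.00 = 112.63 in; ȳ = 923290.00/19420.00 = 47.54 in.

x̄ = 112.63 in, ȳ = 47.54 in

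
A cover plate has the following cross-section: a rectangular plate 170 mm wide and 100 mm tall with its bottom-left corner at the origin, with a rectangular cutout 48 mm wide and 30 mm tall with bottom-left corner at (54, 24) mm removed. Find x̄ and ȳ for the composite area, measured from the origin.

Part | A | x̄ᵢ | ȳᵢ | A·x̄ᵢ | A·ȳᵢ
plate | 17000.00 | 85.00 | 50.00 | 1445000.00 | 850000.00
hole | -1440.00 | 78.00 | 39.00 | -112320.00 | -56160.00
Σ | 15560.00 |  |  | 1332680.00 | 793840.00
x̄ = 1332680.00 / 15560.00 = 85.65 mm
ȳ = 793840.00 / 15560.00 = 51.02 mm

x̄ = 85.65 mm, ȳ = 51.02 mm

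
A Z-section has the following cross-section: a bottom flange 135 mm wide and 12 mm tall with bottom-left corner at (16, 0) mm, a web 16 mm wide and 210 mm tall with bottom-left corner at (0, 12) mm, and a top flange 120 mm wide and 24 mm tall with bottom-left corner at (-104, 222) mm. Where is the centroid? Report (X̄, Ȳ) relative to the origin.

bottom flange: A = 135 × 12 = 1620.00, centroid at (83.50, 6.00).
web: A = 16 × 210 = 3360.00, centroid at (8.00, 117.00).
top flange: A = 120 × 24 = 2880.00, centroid at (-44.00, 234.00).
ΣA = 7860.00 mm², ΣAX̄ = 35430.00 mm³, ΣAȲ = 1076760.00 mm³.
X̄ = 35430.00/7860.00 = 4.51 mm; Ȳ = 1076760.00/7860.00 = 136.99 mm.

X̄ = 4.51 mm, Ȳ = 136.99 mm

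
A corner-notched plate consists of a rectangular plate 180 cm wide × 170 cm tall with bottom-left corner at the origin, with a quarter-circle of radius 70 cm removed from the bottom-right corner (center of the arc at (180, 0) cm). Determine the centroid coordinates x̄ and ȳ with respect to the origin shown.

x̄ = 81.33 cm, ȳ = 92.95 cm

plate: A = 180 × 170 = 30600.00, centroid at (90.00, 85.00).
removed quarter-circle: A = −¼π·70² = -3848.45, centroid at (150.29, 29.71).
ΣA = 26751.55 cm²
ΣAx̄ = (30600.00)(90.00) + (-3848.45)(150.29) = 2175612.15 cm³
ΣAȳ = (30600.00)(85.00) + (-3848.45)(29.71) = 2486666.67 cm³
x̄ = 2175612.15 / 26751.55 = 81.33 cm
ȳ = 2486666.67 / 26751.55 = 92.95 cm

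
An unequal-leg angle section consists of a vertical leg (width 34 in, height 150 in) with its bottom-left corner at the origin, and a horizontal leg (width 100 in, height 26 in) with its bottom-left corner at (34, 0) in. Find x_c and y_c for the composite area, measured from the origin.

x_c = 39.62 in, y_c = 54.06 in

vertical leg: A = 34 × 150 = 5100.00, centroid at (17.00, 75.00).
horizontal leg: A = 100 × 26 = 2600.00, centroid at (84.00, 13.00).
ΣA = 7700.00 in²
ΣAx_c = (5100.00)(17.00) + (2600.00)(84.00) = 305100.00 in³
ΣAy_c = (5100.00)(75.00) + (2600.00)(13.00) = 416300.00 in³
x_c = 305100.00 / 7700.00 = 39.62 in
y_c = 416300.00 / 7700.00 = 54.06 in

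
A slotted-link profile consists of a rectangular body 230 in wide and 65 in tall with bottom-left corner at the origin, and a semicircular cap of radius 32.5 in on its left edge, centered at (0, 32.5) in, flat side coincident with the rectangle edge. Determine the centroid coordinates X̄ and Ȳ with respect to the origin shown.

rectangular body: A = 230 × 65 = 14950.00, centroid at (115.00, 32.50).
semicircular end: A = ½π·32.5² = 1659.15, centroid at (-13.79, 32.50).
ΣA = 16609.15 in², ΣAX̄ = 1696364.58 in³, ΣAȲ = 539797.49 in³.
X̄ = 1696364.58/16609.15 = 102.13 in; Ȳ = 539797.49/16609.15 = 32.50 in.

X̄ = 102.13 in, Ȳ = 32.50 in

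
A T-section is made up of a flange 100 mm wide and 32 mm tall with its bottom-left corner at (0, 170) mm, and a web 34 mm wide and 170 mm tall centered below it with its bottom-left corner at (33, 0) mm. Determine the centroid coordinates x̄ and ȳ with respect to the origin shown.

web: A = 34 × 170 = 5780.00, centroid at (50.00, 85.00).
flange: A = 100 × 32 = 3200.00, centroid at (50.00, 186.00).
ΣA = 8980.00 mm²
ΣAx̄ = (5780.00)(50.00) + (3200.00)(50.00) = 449000.00 mm³
ΣAȳ = (5780.00)(85.00) + (3200.00)(186.00) = 1086500.00 mm³
x̄ = 449000.00 / 8980.00 = 50.00 mm
ȳ = 1086500.00 / 8980.00 = 120.99 mm

x̄ = 50.00 mm, ȳ = 120.99 mm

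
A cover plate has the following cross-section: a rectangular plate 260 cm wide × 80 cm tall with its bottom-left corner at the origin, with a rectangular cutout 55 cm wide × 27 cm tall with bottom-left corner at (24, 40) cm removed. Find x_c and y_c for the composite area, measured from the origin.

x_c = 136.04 cm, y_c = 38.96 cm

plate: A = 260 × 80 = 20800.00, centroid at (130.00, 40.00).
hole: A = −(55 × 27) = -1485.00, centroid at (51.50, 53.50).
ΣA = 19315.00 cm², ΣAx_c = 2627522.50 cm³, ΣAy_c = 752552.50 cm³.
x_c = 2627522.50/19315.00 = 136.04 cm; y_c = 752552.50/19315.00 = 38.96 cm.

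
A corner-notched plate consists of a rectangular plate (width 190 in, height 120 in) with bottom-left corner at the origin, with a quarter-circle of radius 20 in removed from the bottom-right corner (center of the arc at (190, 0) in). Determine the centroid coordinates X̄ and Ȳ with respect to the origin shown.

plate: A = 190 × 120 = 22800.00, centroid at (95.00, 60.00).
removed quarter-circle: A = −¼π·20² = -314.16, centroid at (181.51, 8.49).
ΣA = 22485.84 in²
ΣAX̄ = (22800.00)(95.00) + (-314.16)(181.51) = 2108976.41 in³
ΣAȲ = (22800.00)(60.00) + (-314.16)(8.49) = 1365333.33 in³
X̄ = 2108976.41 / 22485.84 = 93.79 in
Ȳ = 1365333.33 / 22485.84 = 60.72 in

X̄ = 93.79 in, Ȳ = 60.72 in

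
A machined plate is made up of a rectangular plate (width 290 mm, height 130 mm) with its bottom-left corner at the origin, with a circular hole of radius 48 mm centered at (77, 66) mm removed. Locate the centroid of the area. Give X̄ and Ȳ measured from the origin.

X̄ = 161.16 mm, Ȳ = 64.76 mm

plate: A = 290 × 130 = 37700.00, centroid at (145.00, 65.00).
hole: A = −π·48² = -7238.23, centroid at (77.00, 66.00).
ΣA = 30461.77 mm²
ΣAX̄ = (37700.00)(145.00) + (-7238.23)(77.00) = 4909156.33 mm³
ΣAȲ = (37700.00)(65.00) + (-7238.23)(66.00) = 1972776.85 mm³
X̄ = 4909156.33 / 30461.77 = 161.16 mm
Ȳ = 1972776.85 / 30461.77 = 64.76 mm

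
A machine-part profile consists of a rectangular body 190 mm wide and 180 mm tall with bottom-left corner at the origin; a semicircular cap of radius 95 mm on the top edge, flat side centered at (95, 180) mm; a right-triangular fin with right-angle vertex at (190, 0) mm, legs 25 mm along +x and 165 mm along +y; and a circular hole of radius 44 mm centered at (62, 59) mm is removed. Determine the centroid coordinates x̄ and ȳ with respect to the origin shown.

Part | A | x̄ᵢ | ȳᵢ | A·x̄ᵢ | A·ȳᵢ
rectangular body | 34200.00 | 95.00 | 90.00 | 3249000.00 | 3078000.00
semicircular top | 14176.44 | 95.00 | 220.32 | 1346761.50 | 3123341.97
triangular fin | 2062.50 | 198.33 | 55.00 | 409062.50 | 113437.50
hole | -6082.12 | 62.00 | 59.00 | -377091.65 | -358845.28
Σ | 44356.81 |  |  | 4627732.35 | 5955934.19
x̄ = 4627732.35 / 44356.81 = 104.33 mm
ȳ = 5955934.19 / 44356.81 = 134.27 mm

x̄ = 104.33 mm, ȳ = 134.27 mm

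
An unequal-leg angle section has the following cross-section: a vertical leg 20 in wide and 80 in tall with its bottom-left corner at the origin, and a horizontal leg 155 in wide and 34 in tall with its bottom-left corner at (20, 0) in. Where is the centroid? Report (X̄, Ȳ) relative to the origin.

X̄ = 77.12 in, Ȳ = 22.36 in

vertical leg: A = 20 × 80 = 1600.00, centroid at (10.00, 40.00).
horizontal leg: A = 155 × 34 = 5270.00, centroid at (97.50, 17.00).
ΣA = 6870.00 in²
ΣAX̄ = (1600.00)(10.00) + (5270.00)(97.50) = 529825.00 in³
ΣAȲ = (1600.00)(40.00) + (5270.00)(17.00) = 153590.00 in³
X̄ = 529825.00 / 6870.00 = 77.12 in
Ȳ = 153590.00 / 6870.00 = 22.36 in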